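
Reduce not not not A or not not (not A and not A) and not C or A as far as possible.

True

not not not A or not not (not A and not A) and not C or A
= not not not A or not not not A and not C or A   [idempotence]
= not not not A or A   [absorption]
= not A or A   [double negation]
= True   [complement]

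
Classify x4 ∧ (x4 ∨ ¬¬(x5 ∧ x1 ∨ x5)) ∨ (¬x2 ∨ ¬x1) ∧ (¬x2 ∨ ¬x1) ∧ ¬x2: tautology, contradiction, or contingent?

x4 ∧ (x4 ∨ ¬¬(x5 ∧ x1 ∨ x5)) ∨ (¬x2 ∨ ¬x1) ∧ (¬x2 ∨ ¬x1) ∧ ¬x2
= x4 ∧ (x4 ∨ ¬¬(x5 ∧ x1 ∨ x5)) ∨ (¬x2 ∨ ¬x1) ∧ ¬x2   (idempotence)
= x4 ∧ (x4 ∨ x5 ∧ x1 ∨ x5) ∨ (¬x2 ∨ ¬x1) ∧ ¬x2   (double negation)
= x4 ∧ (x4 ∨ x5) ∨ (¬x2 ∨ ¬x1) ∧ ¬x2   (absorption)
= x4 ∧ (x4 ∨ x5) ∨ ¬x2   (absorption)
= x4 ∨ ¬x2   (absorption)
This depends on x2, x4, so it is not a constant.

contingent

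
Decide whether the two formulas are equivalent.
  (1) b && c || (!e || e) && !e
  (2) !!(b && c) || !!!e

Yes

E1: b && c || (!e || e) && !e
    = b && c || !e   (complement / identity)
E2: !!(b && c) || !!!e
    = !!(b && c) || !e   (double negation)
    = b && c || !e   (double negation)
Both reduce to b && c || !e, so they are equivalent.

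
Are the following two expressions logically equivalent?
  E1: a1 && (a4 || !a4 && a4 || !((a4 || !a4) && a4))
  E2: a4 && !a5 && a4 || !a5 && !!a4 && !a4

No

E1: a1 && (a4 || !a4 && a4 || !((a4 || !a4) && a4))
    = a1 && (a4 || !((a4 || !a4) && a4))
    = a1 && (a4 || !a4)
    = a1
E2: a4 && !a5 && a4 || !a5 && !!a4 && !a4
    = a4 && !a5 && a4 || !a5 && a4 && !a4
    = !a5 && a4
These differ: at a1=1, a4=0, a5=0, E1 = 1 but E2 = 0.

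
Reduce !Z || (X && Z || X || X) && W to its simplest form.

!Z || X && W

!Z || (X && Z || X || X) && W
= !Z || (X || X) && W   — absorption
= !Z || X && W   — idempotence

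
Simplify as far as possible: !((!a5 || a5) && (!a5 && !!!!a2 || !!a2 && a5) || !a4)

!((!a5 || a5) && (!a5 && !!!!a2 || !!a2 && a5) || !a4)
= !((!a5 || a5) && (!a5 && !!a2 || !!a2 && a5) || !a4)
= !(!a5 && !!a2 || !!a2 && a5 || !a4)
= !(!!a2 || !a4)
= !a2 && a4

!a2 && a4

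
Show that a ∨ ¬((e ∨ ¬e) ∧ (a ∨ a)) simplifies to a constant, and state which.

a ∨ ¬((e ∨ ¬e) ∧ (a ∨ a))
= a ∨ ¬(a ∨ a)
= a ∨ ¬a
= True

True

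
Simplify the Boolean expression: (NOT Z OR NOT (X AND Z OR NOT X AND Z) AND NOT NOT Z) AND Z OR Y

(NOT Z OR NOT (X AND Z OR NOT X AND Z) AND NOT NOT Z) AND Z OR Y
= (NOT Z OR NOT Z AND NOT NOT Z) AND Z OR Y   — distribution
= (NOT Z OR NOT Z AND Z) AND Z OR Y   — double negation
= NOT Z AND Z OR Y   — complement / identity
= Y   — complement / identity

Y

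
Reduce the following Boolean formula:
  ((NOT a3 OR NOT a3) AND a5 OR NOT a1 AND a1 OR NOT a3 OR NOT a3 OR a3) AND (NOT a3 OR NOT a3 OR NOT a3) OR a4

((NOT a3 OR NOT a3) AND a5 OR NOT a1 AND a1 OR NOT a3 OR NOT a3 OR a3) AND (NOT a3 OR NOT a3 OR NOT a3) OR a4
= ((NOT a3 OR NOT a3) AND a5 OR NOT a3 OR NOT a3 OR a3) AND (NOT a3 OR NOT a3 OR NOT a3) OR a4
= (NOT a3 OR NOT a3 OR a3) AND (NOT a3 OR NOT a3 OR NOT a3) OR a4
= a3 AND NOT a3 OR NOT a3 OR NOT a3 OR a4
= a3 AND NOT a3 OR NOT a3 OR a4
= NOT a3 OR a4

NOT a3 OR a4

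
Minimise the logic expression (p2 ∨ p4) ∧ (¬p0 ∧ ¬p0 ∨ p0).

(p2 ∨ p4) ∧ (¬p0 ∧ ¬p0 ∨ p0)
= (p2 ∨ p4) ∧ (¬p0 ∨ p0)
= p2 ∨ p4

p2 ∨ p4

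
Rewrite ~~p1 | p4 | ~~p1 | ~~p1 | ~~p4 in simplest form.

~~p1 | p4 | ~~p1 | ~~p1 | ~~p4
= ~~p1 | p4 | ~~p1 | ~~p1 | p4   — double negation
= ~~p1 | p4 | ~~p1 | p4   — idempotence
= ~~p1 | p4   — idempotence
= p1 | p4   — double negation

p1 | p4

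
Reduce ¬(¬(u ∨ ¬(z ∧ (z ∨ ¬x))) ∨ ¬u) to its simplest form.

¬(¬(u ∨ ¬(z ∧ (z ∨ ¬x))) ∨ ¬u)
= ¬(¬(u ∨ ¬z) ∨ ¬u)   — absorption
= (u ∨ ¬z) ∧ u   — De Morgan
= u   — absorption

u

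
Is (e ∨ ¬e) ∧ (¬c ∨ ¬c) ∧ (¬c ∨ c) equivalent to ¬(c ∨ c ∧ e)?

E1: (e ∨ ¬e) ∧ (¬c ∨ ¬c) ∧ (¬c ∨ c)
    = (¬c ∨ ¬c) ∧ (¬c ∨ c)   [complement / identity]
    = ¬c ∨ ¬c   [complement / identity]
    = ¬c   [idempotence]
E2: ¬(c ∨ c ∧ e)
    = ¬c   [absorption]
Both reduce to ¬c, so they are equivalent.

Yes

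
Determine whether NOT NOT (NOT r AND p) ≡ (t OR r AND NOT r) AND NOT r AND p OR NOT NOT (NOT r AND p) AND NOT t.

E1: NOT NOT (NOT r AND p)
    = NOT r AND p   — double negation
E2: (t OR r AND NOT r) AND NOT r AND p OR NOT NOT (NOT r AND p) AND NOT t
    = (t OR r AND NOT r) AND NOT r AND p OR NOT r AND p AND NOT t   — double negation
    = t AND NOT r AND p OR NOT r AND p AND NOT t   — complement / identity
    = NOT r AND p   — distribution
Both reduce to NOT r AND p, so they are equivalent.

Yes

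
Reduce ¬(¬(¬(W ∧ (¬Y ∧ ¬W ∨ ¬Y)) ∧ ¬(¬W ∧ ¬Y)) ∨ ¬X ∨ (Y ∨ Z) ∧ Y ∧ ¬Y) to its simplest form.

Y ∧ X

¬(¬(¬(W ∧ (¬Y ∧ ¬W ∨ ¬Y)) ∧ ¬(¬W ∧ ¬Y)) ∨ ¬X ∨ (Y ∨ Z) ∧ Y ∧ ¬Y)
= ¬(¬(¬(W ∧ ¬Y) ∧ ¬(¬W ∧ ¬Y)) ∨ ¬X ∨ (Y ∨ Z) ∧ Y ∧ ¬Y)   — absorption
= ¬(W ∧ ¬Y ∨ ¬W ∧ ¬Y ∨ ¬X ∨ (Y ∨ Z) ∧ Y ∧ ¬Y)   — De Morgan
= ¬(W ∧ ¬Y ∨ ¬W ∧ ¬Y ∨ ¬X ∨ Y ∧ ¬Y)   — absorption
= ¬(W ∧ ¬Y ∨ ¬W ∧ ¬Y ∨ ¬X)   — complement / identity
= ¬(¬Y ∨ ¬X)   — distribution
= Y ∧ X   — De Morgan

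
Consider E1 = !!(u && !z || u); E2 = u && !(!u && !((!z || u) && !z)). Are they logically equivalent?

Yes

E1: !!(u && !z || u)
    = !!u   (absorption)
    = u   (double negation)
E2: u && !(!u && !((!z || u) && !z))
    = u && !(!u && !!z)   (absorption)
    = u && (u || !z)   (De Morgan)
    = u   (absorption)
Both reduce to u, so they are equivalent.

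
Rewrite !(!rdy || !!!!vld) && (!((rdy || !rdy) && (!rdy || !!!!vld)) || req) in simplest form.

rdy && !vld

!(!rdy || !!!!vld) && (!((rdy || !rdy) && (!rdy || !!!!vld)) || req)
= !(!rdy || !!!!vld) && (!(!rdy || !!!!vld) || req)   (complement / identity)
= !(!rdy || !!!!vld)   (absorption)
= !(!rdy || !!vld)   (double negation)
= rdy && !vld   (De Morgan)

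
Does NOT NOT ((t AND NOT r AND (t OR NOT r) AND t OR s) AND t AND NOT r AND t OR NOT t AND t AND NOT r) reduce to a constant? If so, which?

NOT NOT ((t AND NOT r AND (t OR NOT r) AND t OR s) AND t AND NOT r AND t OR NOT t AND t AND NOT r)
= NOT NOT ((t AND NOT r AND t OR s) AND t AND NOT r AND t OR NOT t AND t AND NOT r)
= NOT NOT (t AND NOT r AND t OR NOT t AND t AND NOT r)
= NOT NOT (t AND NOT r)
= t AND NOT r
This depends on r, t, so it is not a constant.

no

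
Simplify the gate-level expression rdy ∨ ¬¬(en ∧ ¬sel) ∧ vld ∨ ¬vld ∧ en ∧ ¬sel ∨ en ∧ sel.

rdy ∨ en

rdy ∨ ¬¬(en ∧ ¬sel) ∧ vld ∨ ¬vld ∧ en ∧ ¬sel ∨ en ∧ sel
= rdy ∨ en ∧ ¬sel ∧ vld ∨ ¬vld ∧ en ∧ ¬sel ∨ en ∧ sel   (double negation)
= rdy ∨ en ∧ ¬sel ∨ en ∧ sel   (distribution)
= rdy ∨ en   (distribution)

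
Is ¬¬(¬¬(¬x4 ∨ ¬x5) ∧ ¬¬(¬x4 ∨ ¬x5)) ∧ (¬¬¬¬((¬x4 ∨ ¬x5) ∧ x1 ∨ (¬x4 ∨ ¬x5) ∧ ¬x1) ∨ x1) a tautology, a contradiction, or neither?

¬¬(¬¬(¬x4 ∨ ¬x5) ∧ ¬¬(¬x4 ∨ ¬x5)) ∧ (¬¬¬¬((¬x4 ∨ ¬x5) ∧ x1 ∨ (¬x4 ∨ ¬x5) ∧ ¬x1) ∨ x1)
= ¬¬(¬¬(¬x4 ∨ ¬x5) ∧ ¬¬(¬x4 ∨ ¬x5)) ∧ (¬¬¬¬(¬x4 ∨ ¬x5) ∨ x1)   — distribution
= ¬¬¬¬(¬x4 ∨ ¬x5) ∧ (¬¬¬¬(¬x4 ∨ ¬x5) ∨ x1)   — idempotence
= ¬¬¬¬(¬x4 ∨ ¬x5)   — absorption
= ¬¬(¬x4 ∨ ¬x5)   — double negation
= ¬x4 ∨ ¬x5   — double negation
This depends on x4, x5, so it is not a constant.

neither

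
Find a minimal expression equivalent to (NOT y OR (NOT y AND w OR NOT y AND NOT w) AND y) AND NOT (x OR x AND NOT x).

(NOT y OR (NOT y AND w OR NOT y AND NOT w) AND y) AND NOT (x OR x AND NOT x)
= (NOT y OR NOT y AND y) AND NOT (x OR x AND NOT x)   (distribution)
= NOT y AND NOT (x OR x AND NOT x)   (complement / identity)
= NOT y AND NOT x   (complement / identity)

NOT y AND NOT x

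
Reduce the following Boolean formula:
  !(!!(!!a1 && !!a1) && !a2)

!a1 || a2

!(!!(!!a1 && !!a1) && !a2)
= !(!!!!a1 && !a2)   — idempotence
= !!!a1 || a2   — De Morgan
= !a1 || a2   — double negation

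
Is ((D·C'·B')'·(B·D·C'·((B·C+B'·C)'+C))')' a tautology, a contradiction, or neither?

((D·C'·B')'·(B·D·C'·((B·C+B'·C)'+C))')'
= ((D·C'·B')'·(B·D·C'·(C'+C))')'
= D·C'·B'+B·D·C'·(C'+C)
= D·C'·B'+B·D·C'
= D·C'
This depends on C, D, so it is not a constant.

neither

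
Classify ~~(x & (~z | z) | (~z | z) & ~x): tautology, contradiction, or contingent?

~~(x & (~z | z) | (~z | z) & ~x)
= ~~(~z | z)   (distribution)
= ~z | z   (double negation)
= 1   (complement)

tautology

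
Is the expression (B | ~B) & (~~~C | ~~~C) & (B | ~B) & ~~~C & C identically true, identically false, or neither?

identically false

(B | ~B) & (~~~C | ~~~C) & (B | ~B) & ~~~C & C
= (B | ~B) & ~~~C & (B | ~B) & ~~~C & C   — idempotence
= (B | ~B) & ~~~C & C   — idempotence
= ~~~C & C   — complement / identity
= ~C & C   — double negation
= 0   — complement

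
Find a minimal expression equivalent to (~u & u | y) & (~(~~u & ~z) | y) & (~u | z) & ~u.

y & ~u

(~u & u | y) & (~(~~u & ~z) | y) & (~u | z) & ~u
= (~u & u | y) & (~u | z | y) & (~u | z) & ~u
= y & (~u | z | y) & (~u | z) & ~u
= y & (~u | z) & ~u
= y & ~u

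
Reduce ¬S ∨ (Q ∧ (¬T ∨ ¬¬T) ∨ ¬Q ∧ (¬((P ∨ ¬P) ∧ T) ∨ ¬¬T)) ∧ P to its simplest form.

¬S ∨ P

¬S ∨ (Q ∧ (¬T ∨ ¬¬T) ∨ ¬Q ∧ (¬((P ∨ ¬P) ∧ T) ∨ ¬¬T)) ∧ P
= ¬S ∨ (Q ∧ (¬T ∨ ¬¬T) ∨ ¬Q ∧ (¬T ∨ ¬¬T)) ∧ P   — complement / identity
= ¬S ∨ (¬T ∨ ¬¬T) ∧ P   — distribution
= ¬S ∨ (¬T ∨ T) ∧ P   — double negation
= ¬S ∨ P   — complement / identity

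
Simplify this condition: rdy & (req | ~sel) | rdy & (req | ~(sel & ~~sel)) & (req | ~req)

rdy & (req | ~sel) | rdy & (req | ~(sel & ~~sel)) & (req | ~req)
= rdy & (req | ~sel) | rdy & (req | ~(sel & sel)) & (req | ~req)
= rdy & (req | ~sel) | rdy & (req | ~sel) & (req | ~req)
= rdy & (req | ~sel) | rdy & (req | ~sel)
= rdy & (req | ~sel)

rdy & (req | ~sel)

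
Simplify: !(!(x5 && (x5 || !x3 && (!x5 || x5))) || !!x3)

x5 && !x3

!(!(x5 && (x5 || !x3 && (!x5 || x5))) || !!x3)
= !(!(x5 && (x5 || !x3)) || !!x3)
= x5 && (x5 || !x3) && !x3
= x5 && !x3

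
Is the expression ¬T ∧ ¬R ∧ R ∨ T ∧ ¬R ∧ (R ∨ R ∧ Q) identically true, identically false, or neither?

¬T ∧ ¬R ∧ R ∨ T ∧ ¬R ∧ (R ∨ R ∧ Q)
= ¬T ∧ ¬R ∧ R ∨ T ∧ ¬R ∧ R   [absorption]
= ¬R ∧ R   [distribution]
= False   [complement]

identically false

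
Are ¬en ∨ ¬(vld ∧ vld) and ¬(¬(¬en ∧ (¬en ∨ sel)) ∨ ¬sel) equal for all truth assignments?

No

E1: ¬en ∨ ¬(vld ∧ vld)
    = ¬en ∨ ¬vld   — idempotence
E2: ¬(¬(¬en ∧ (¬en ∨ sel)) ∨ ¬sel)
    = ¬(¬¬en ∨ ¬sel)   — absorption
    = ¬en ∧ sel   — De Morgan
These differ: at en=0, sel=0, vld=0, E1 = 1 but E2 = 0.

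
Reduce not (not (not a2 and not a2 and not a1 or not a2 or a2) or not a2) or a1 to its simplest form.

not (not (not a2 and not a2 and not a1 or not a2 or a2) or not a2) or a1
= (not a2 and not a2 and not a1 or not a2 or a2) and a2 or a1   — De Morgan
= (not a2 and not a1 or not a2 or a2) and a2 or a1   — idempotence
= (not a2 or a2) and a2 or a1   — absorption
= a2 or a1   — complement / identity

a2 or a1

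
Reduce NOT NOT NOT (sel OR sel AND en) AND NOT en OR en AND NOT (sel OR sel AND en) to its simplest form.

NOT sel

NOT NOT NOT (sel OR sel AND en) AND NOT en OR en AND NOT (sel OR sel AND en)
= NOT (sel OR sel AND en) AND NOT en OR en AND NOT (sel OR sel AND en)   — double negation
= NOT (sel OR sel AND en)   — distribution
= NOT sel   — absorption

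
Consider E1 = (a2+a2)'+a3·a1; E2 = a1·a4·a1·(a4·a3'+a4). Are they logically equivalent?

No

E1: (a2+a2)'+a3·a1
    = a2'+a3·a1
E2: a1·a4·a1·(a4·a3'+a4)
    = a1·a4·a1·a4
    = a1·a4
These differ: at a1=0, a2=0, a3=1, a4=0, E1 = 1 but E2 = 0.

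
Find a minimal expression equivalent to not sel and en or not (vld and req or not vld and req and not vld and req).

not sel and en or not req

not sel and en or not (vld and req or not vld and req and not vld and req)
= not sel and en or not (vld and req or not vld and req)   [idempotence]
= not sel and en or not req   [distribution]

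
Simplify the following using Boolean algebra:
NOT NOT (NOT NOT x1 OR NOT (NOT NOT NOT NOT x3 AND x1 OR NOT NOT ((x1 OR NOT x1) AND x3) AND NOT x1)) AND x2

(x1 OR NOT x3) AND x2

NOT NOT (NOT NOT x1 OR NOT (NOT NOT NOT NOT x3 AND x1 OR NOT NOT ((x1 OR NOT x1) AND x3) AND NOT x1)) AND x2
= NOT NOT (NOT NOT x1 OR NOT (NOT NOT x3 AND x1 OR NOT NOT ((x1 OR NOT x1) AND x3) AND NOT x1)) AND x2   [double negation]
= NOT NOT (NOT NOT x1 OR NOT (NOT NOT x3 AND x1 OR NOT NOT x3 AND NOT x1)) AND x2   [complement / identity]
= NOT NOT (NOT NOT x1 OR NOT NOT NOT x3) AND x2   [distribution]
= NOT (NOT x1 AND NOT NOT x3) AND x2   [De Morgan]
= (x1 OR NOT x3) AND x2   [De Morgan]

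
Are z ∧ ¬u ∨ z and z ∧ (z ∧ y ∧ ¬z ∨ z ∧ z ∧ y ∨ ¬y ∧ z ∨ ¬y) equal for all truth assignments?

E1: z ∧ ¬u ∨ z
    = z
E2: z ∧ (z ∧ y ∧ ¬z ∨ z ∧ z ∧ y ∨ ¬y ∧ z ∨ ¬y)
    = z ∧ (z ∧ y ∨ ¬y ∧ z ∨ ¬y)
    = z ∧ (z ∨ ¬y)
    = z
Both reduce to z, so they are equivalent.

Yes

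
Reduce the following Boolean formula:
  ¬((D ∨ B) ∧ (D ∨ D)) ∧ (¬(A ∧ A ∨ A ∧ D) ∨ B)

¬((D ∨ B) ∧ (D ∨ D)) ∧ (¬(A ∧ A ∨ A ∧ D) ∨ B)
= ¬((D ∨ B) ∧ (D ∨ D)) ∧ (¬((A ∨ D) ∧ A) ∨ B)
= ¬((D ∨ B) ∧ D) ∧ (¬((A ∨ D) ∧ A) ∨ B)
= ¬((D ∨ B) ∧ D) ∧ (¬A ∨ B)
= ¬D ∧ (¬A ∨ B)

¬D ∧ (¬A ∨ B)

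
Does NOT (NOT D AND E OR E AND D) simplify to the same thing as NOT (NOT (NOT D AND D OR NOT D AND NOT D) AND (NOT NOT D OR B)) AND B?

E1: NOT (NOT D AND E OR E AND D)
    = NOT E   — distribution
E2: NOT (NOT (NOT D AND D OR NOT D AND NOT D) AND (NOT NOT D OR B)) AND B
    = NOT (NOT NOT D AND (NOT NOT D OR B)) AND B   — distribution
    = NOT NOT NOT D AND B   — absorption
    = NOT D AND B   — double negation
These differ: at B=0, D=0, E=0, E1 = 1 but E2 = 0.

No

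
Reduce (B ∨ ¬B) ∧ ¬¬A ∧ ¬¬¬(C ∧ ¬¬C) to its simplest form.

A ∧ ¬C

(B ∨ ¬B) ∧ ¬¬A ∧ ¬¬¬(C ∧ ¬¬C)
= ¬¬A ∧ ¬¬¬(C ∧ ¬¬C)
= ¬¬A ∧ ¬¬¬(C ∧ C)
= ¬¬A ∧ ¬¬¬C
= A ∧ ¬¬¬C
= A ∧ ¬C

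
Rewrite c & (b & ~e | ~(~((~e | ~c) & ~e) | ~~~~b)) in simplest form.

c & ~e

c & (b & ~e | ~(~((~e | ~c) & ~e) | ~~~~b))
= c & (b & ~e | (~e | ~c) & ~e & ~~~b)
= c & (b & ~e | (~e | ~c) & ~e & ~b)
= c & (b & ~e | ~e & ~b)
= c & ~e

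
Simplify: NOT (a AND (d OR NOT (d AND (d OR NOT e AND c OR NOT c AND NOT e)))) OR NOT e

NOT (a AND (d OR NOT (d AND (d OR NOT e AND c OR NOT c AND NOT e)))) OR NOT e
= NOT (a AND (d OR NOT (d AND (d OR NOT e)))) OR NOT e
= NOT (a AND (d OR NOT d)) OR NOT e
= NOT a OR NOT e

NOT a OR NOT e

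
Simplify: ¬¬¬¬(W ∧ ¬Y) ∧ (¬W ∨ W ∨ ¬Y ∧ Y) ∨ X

W ∧ ¬Y ∨ X

¬¬¬¬(W ∧ ¬Y) ∧ (¬W ∨ W ∨ ¬Y ∧ Y) ∨ X
= ¬¬(W ∧ ¬Y) ∧ (¬W ∨ W ∨ ¬Y ∧ Y) ∨ X   — double negation
= ¬¬(W ∧ ¬Y) ∧ (¬W ∨ W) ∨ X   — complement / identity
= ¬¬(W ∧ ¬Y) ∨ X   — complement / identity
= W ∧ ¬Y ∨ X   — double negation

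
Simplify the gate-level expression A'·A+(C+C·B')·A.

C·A

A'·A+(C+C·B')·A
= (C+C·B')·A   (complement / identity)
= C·A   (absorption)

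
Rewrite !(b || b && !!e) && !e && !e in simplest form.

!(b || b && !!e) && !e && !e
= !(b || b && e) && !e && !e   (double negation)
= !b && !e && !e   (absorption)
= !b && !e   (idempotence)

!b && !e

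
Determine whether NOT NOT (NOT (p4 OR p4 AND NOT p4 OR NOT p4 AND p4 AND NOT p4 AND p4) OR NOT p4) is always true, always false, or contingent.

NOT NOT (NOT (p4 OR p4 AND NOT p4 OR NOT p4 AND p4 AND NOT p4 AND p4) OR NOT p4)
= NOT NOT (NOT (p4 OR p4 AND NOT p4 OR NOT p4 AND p4) OR NOT p4)
= NOT NOT (NOT (p4 OR p4 AND NOT p4) OR NOT p4)
= NOT ((p4 OR p4 AND NOT p4) AND p4)
= NOT (p4 AND p4)
= NOT p4
This depends on p4, so it is not a constant.

contingent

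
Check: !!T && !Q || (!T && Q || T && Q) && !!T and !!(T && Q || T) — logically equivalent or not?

Yes

E1: !!T && !Q || (!T && Q || T && Q) && !!T
    = !!T && !Q || Q && !!T   [distribution]
    = !!T   [distribution]
    = T   [double negation]
E2: !!(T && Q || T)
    = !!T   [absorption]
    = T   [double negation]
Both reduce to T, so they are equivalent.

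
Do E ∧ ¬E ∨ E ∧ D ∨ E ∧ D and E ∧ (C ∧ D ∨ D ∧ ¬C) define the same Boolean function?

Yes

E1: E ∧ ¬E ∨ E ∧ D ∨ E ∧ D
    = E ∧ D ∨ E ∧ D   (complement / identity)
    = E ∧ D   (idempotence)
E2: E ∧ (C ∧ D ∨ D ∧ ¬C)
    = E ∧ D   (distribution)
Both reduce to E ∧ D, so they are equivalent.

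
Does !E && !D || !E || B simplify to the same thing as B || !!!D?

E1: !E && !D || !E || B
    = !E || B   (absorption)
E2: B || !!!D
    = B || !D   (double negation)
These differ: at B=0, D=0, E=1, E1 = 0 but E2 = 1.

No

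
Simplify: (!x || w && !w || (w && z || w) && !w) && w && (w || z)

!x && w

(!x || w && !w || (w && z || w) && !w) && w && (w || z)
= (!x || w && !w || w && !w) && w && (w || z)
= (!x || w && !w) && w && (w || z)
= !x && w && (w || z)
= !x && w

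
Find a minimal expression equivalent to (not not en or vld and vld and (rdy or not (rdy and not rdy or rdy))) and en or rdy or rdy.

(not not en or vld and vld and (rdy or not (rdy and not rdy or rdy))) and en or rdy or rdy
= (not not en or vld and vld and (rdy or not rdy)) and en or rdy or rdy
= (not not en or vld and vld) and en or rdy or rdy
= (not not en or vld and vld) and en or rdy
= (not not en or vld) and en or rdy
= (en or vld) and en or rdy
= en or rdy

en or rdy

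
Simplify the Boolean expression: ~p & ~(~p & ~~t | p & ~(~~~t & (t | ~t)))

~p & ~t

~p & ~(~p & ~~t | p & ~(~~~t & (t | ~t)))
= ~p & ~(~p & ~~t | p & ~~~~t)   [complement / identity]
= ~p & ~(~p & ~~t | p & ~~t)   [double negation]
= ~p & ~~~t   [distribution]
= ~p & ~t   [double negation]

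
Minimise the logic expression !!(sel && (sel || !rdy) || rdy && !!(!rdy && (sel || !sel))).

sel

!!(sel && (sel || !rdy) || rdy && !!(!rdy && (sel || !sel)))
= !!(sel && (sel || !rdy) || rdy && !!!rdy)   (complement / identity)
= sel && (sel || !rdy) || rdy && !!!rdy   (double negation)
= sel || rdy && !!!rdy   (absorption)
= sel || rdy && !rdy   (double negation)
= sel   (complement / identity)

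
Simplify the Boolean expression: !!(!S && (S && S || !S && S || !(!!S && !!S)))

!S

!!(!S && (S && S || !S && S || !(!!S && !!S)))
= !!(!S && (S && S || !S && S || !!!S))   — idempotence
= !!(!S && (S || !!!S))   — distribution
= !S && (S || !!!S)   — double negation
= !S && (S || !S)   — double negation
= !S   — complement / identity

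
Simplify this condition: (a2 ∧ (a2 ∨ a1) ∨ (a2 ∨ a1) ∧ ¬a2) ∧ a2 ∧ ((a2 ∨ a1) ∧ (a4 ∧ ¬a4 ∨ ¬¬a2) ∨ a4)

(a2 ∧ (a2 ∨ a1) ∨ (a2 ∨ a1) ∧ ¬a2) ∧ a2 ∧ ((a2 ∨ a1) ∧ (a4 ∧ ¬a4 ∨ ¬¬a2) ∨ a4)
= (a2 ∨ a1) ∧ a2 ∧ ((a2 ∨ a1) ∧ (a4 ∧ ¬a4 ∨ ¬¬a2) ∨ a4)
= (a2 ∨ a1) ∧ a2 ∧ ((a2 ∨ a1) ∧ (a4 ∧ ¬a4 ∨ a2) ∨ a4)
= (a2 ∨ a1) ∧ a2 ∧ ((a2 ∨ a1) ∧ a2 ∨ a4)
= (a2 ∨ a1) ∧ a2
= a2

a2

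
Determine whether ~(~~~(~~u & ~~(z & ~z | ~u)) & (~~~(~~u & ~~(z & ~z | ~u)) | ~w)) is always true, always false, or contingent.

~(~~~(~~u & ~~(z & ~z | ~u)) & (~~~(~~u & ~~(z & ~z | ~u)) | ~w))
= ~~~~(~~u & ~~(z & ~z | ~u))   — absorption
= ~~~~(~~u & ~~~u)   — complement / identity
= ~~~(~u | ~~u)   — De Morgan
= ~~(u & ~u)   — De Morgan
= u & ~u   — double negation
= 0   — complement

always false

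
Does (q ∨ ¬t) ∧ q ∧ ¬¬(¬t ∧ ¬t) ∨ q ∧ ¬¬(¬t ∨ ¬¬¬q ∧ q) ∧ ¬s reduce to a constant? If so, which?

(q ∨ ¬t) ∧ q ∧ ¬¬(¬t ∧ ¬t) ∨ q ∧ ¬¬(¬t ∨ ¬¬¬q ∧ q) ∧ ¬s
= q ∧ ¬¬(¬t ∧ ¬t) ∨ q ∧ ¬¬(¬t ∨ ¬¬¬q ∧ q) ∧ ¬s   [absorption]
= q ∧ ¬¬(¬t ∧ ¬t) ∨ q ∧ ¬¬(¬t ∨ ¬q ∧ q) ∧ ¬s   [double negation]
= q ∧ ¬¬¬t ∨ q ∧ ¬¬(¬t ∨ ¬q ∧ q) ∧ ¬s   [idempotence]
= q ∧ ¬¬¬t ∨ q ∧ ¬¬¬t ∧ ¬s   [complement / identity]
= q ∧ ¬¬¬t   [absorption]
= q ∧ ¬t   [double negation]
This depends on q, t, so it is not a constant.

no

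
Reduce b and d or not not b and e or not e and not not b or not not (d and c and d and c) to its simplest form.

b and d or not not b and e or not e and not not b or not not (d and c and d and c)
= b and d or not not b and e or not e and not not b or not not (d and c)
= b and d or not not b or not not (d and c)
= b and d or b or not not (d and c)
= b and d or b or d and c
= b or d and c

b or d and c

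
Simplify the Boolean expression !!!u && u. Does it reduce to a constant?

!!!u && u
= !u && u
= false

false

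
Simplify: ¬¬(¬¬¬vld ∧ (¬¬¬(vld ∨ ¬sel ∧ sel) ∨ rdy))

¬vld

¬¬(¬¬¬vld ∧ (¬¬¬(vld ∨ ¬sel ∧ sel) ∨ rdy))
= ¬¬(¬¬¬vld ∧ (¬¬¬vld ∨ rdy))   [complement / identity]
= ¬¬¬¬¬vld   [absorption]
= ¬¬¬vld   [double negation]
= ¬vld   [double negation]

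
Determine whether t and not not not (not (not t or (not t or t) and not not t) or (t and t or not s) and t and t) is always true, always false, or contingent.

always false

t and not not not (not (not t or (not t or t) and not not t) or (t and t or not s) and t and t)
= t and not not not (not (not t or not not t) or (t and t or not s) and t and t)   [complement / identity]
= t and not not not (not (not t or not not t) or t and t)   [absorption]
= t and not not not (t and not t or t and t)   [De Morgan]
= t and not not not t   [distribution]
= t and not t   [double negation]
= False   [complement]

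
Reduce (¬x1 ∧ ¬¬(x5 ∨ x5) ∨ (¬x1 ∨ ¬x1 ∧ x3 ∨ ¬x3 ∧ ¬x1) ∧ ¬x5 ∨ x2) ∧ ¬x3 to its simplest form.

(¬x1 ∧ ¬¬(x5 ∨ x5) ∨ (¬x1 ∨ ¬x1 ∧ x3 ∨ ¬x3 ∧ ¬x1) ∧ ¬x5 ∨ x2) ∧ ¬x3
= (¬x1 ∧ (x5 ∨ x5) ∨ (¬x1 ∨ ¬x1 ∧ x3 ∨ ¬x3 ∧ ¬x1) ∧ ¬x5 ∨ x2) ∧ ¬x3
= (¬x1 ∧ (x5 ∨ x5) ∨ (¬x1 ∨ ¬x1) ∧ ¬x5 ∨ x2) ∧ ¬x3
= (¬x1 ∧ (x5 ∨ x5) ∨ ¬x1 ∧ ¬x5 ∨ x2) ∧ ¬x3
= (¬x1 ∧ x5 ∨ ¬x1 ∧ ¬x5 ∨ x2) ∧ ¬x3
= (¬x1 ∨ x2) ∧ ¬x3

(¬x1 ∨ x2) ∧ ¬x3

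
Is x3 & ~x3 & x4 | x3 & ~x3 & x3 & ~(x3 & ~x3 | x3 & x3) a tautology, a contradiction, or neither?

x3 & ~x3 & x4 | x3 & ~x3 & x3 & ~(x3 & ~x3 | x3 & x3)
= x3 & ~x3 & x4 | x3 & ~x3 & x3 & ~x3   (distribution)
= x3 & ~x3 & x4 | x3 & ~x3   (idempotence)
= x3 & ~x3   (absorption)
= 0   (complement)

contradiction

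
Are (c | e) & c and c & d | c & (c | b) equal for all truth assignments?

E1: (c | e) & c
    = c   [absorption]
E2: c & d | c & (c | b)
    = c & d | c   [absorption]
    = c   [absorption]
Both reduce to c, so they are equivalent.

Yes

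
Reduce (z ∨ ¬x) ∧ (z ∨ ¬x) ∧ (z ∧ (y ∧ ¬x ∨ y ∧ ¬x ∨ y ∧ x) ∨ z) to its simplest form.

z

(z ∨ ¬x) ∧ (z ∨ ¬x) ∧ (z ∧ (y ∧ ¬x ∨ y ∧ ¬x ∨ y ∧ x) ∨ z)
= (z ∨ ¬x) ∧ (z ∧ (y ∧ ¬x ∨ y ∧ ¬x ∨ y ∧ x) ∨ z)   [idempotence]
= (z ∨ ¬x) ∧ (z ∧ (y ∧ ¬x ∨ y ∧ x) ∨ z)   [idempotence]
= (z ∨ ¬x) ∧ (z ∧ y ∨ z)   [distribution]
= (z ∨ ¬x) ∧ z   [absorption]
= z   [absorption]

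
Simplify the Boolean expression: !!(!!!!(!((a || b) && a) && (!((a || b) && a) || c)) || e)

!a || e

!!(!!!!(!((a || b) && a) && (!((a || b) && a) || c)) || e)
= !!(!!(!((a || b) && a) && (!((a || b) && a) || c)) || e)   — double negation
= !!(!!!((a || b) && a) || e)   — absorption
= !!!((a || b) && a) || e   — double negation
= !!!a || e   — absorption
= !a || e   — double negation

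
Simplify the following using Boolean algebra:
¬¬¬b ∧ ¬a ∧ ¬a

¬b ∧ ¬a

¬¬¬b ∧ ¬a ∧ ¬a
= ¬¬¬b ∧ ¬a
= ¬b ∧ ¬a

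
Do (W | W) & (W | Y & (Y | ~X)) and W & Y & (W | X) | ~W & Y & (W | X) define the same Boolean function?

E1: (W | W) & (W | Y & (Y | ~X))
    = (W | W) & (W | Y)
    = W & Y | W
    = W
E2: W & Y & (W | X) | ~W & Y & (W | X)
    = Y & (W | X)
These differ: at W=1, X=1, Y=0, E1 = 1 but E2 = 0.

No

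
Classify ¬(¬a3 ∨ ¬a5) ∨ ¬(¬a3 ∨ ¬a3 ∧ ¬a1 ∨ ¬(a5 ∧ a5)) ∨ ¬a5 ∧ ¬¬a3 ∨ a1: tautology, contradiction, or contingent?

contingent

¬(¬a3 ∨ ¬a5) ∨ ¬(¬a3 ∨ ¬a3 ∧ ¬a1 ∨ ¬(a5 ∧ a5)) ∨ ¬a5 ∧ ¬¬a3 ∨ a1
= ¬(¬a3 ∨ ¬a5) ∨ ¬(¬a3 ∨ ¬(a5 ∧ a5)) ∨ ¬a5 ∧ ¬¬a3 ∨ a1
= ¬(¬a3 ∨ ¬a5) ∨ ¬(¬a3 ∨ ¬a5) ∨ ¬a5 ∧ ¬¬a3 ∨ a1
= ¬(¬a3 ∨ ¬a5) ∨ ¬(¬a3 ∨ ¬a5) ∨ ¬a5 ∧ a3 ∨ a1
= ¬(¬a3 ∨ ¬a5) ∨ ¬a5 ∧ a3 ∨ a1
= a3 ∧ a5 ∨ ¬a5 ∧ a3 ∨ a1
= a3 ∨ a1
This depends on a1, a3, so it is not a constant.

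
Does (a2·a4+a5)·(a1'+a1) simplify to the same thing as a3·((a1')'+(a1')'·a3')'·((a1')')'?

No

E1: (a2·a4+a5)·(a1'+a1)
    = a2·a4+a5   [complement / identity]
E2: a3·((a1')'+(a1')'·a3')'·((a1')')'
    = a3·((a1')')'·((a1')')'   [absorption]
    = a3·((a1')')'   [idempotence]
    = a3·a1'   [double negation]
These differ: at a1=0, a2=1, a3=0, a4=1, a5=1, E1 = 1 but E2 = 0.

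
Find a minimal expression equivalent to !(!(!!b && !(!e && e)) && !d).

!(!(!!b && !(!e && e)) && !d)
= !((!b || !e && e) && !d)   — De Morgan
= !(!b && !d)   — complement / identity
= b || d   — De Morgan

b || d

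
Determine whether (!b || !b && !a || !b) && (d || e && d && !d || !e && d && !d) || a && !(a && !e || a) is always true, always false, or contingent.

(!b || !b && !a || !b) && (d || e && d && !d || !e && d && !d) || a && !(a && !e || a)
= (!b || !b && !a || !b) && (d || e && d && !d || !e && d && !d) || a && !a
= (!b || !b) && (d || e && d && !d || !e && d && !d) || a && !a
= (!b || !b) && (d || d && !d) || a && !a
= (!b || !b) && (d || d && !d)
= (!b || !b) && d
= !b && d
This depends on b, d, so it is not a constant.

contingent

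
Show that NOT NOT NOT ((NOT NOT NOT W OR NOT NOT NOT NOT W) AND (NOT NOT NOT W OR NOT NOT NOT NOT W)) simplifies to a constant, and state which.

FALSE

NOT NOT NOT ((NOT NOT NOT W OR NOT NOT NOT NOT W) AND (NOT NOT NOT W OR NOT NOT NOT NOT W))
= NOT NOT NOT (NOT NOT NOT W OR NOT NOT NOT NOT W)   [idempotence]
= NOT NOT (NOT NOT W AND NOT NOT NOT W)   [De Morgan]
= NOT (NOT W OR NOT NOT W)   [De Morgan]
= W AND NOT W   [De Morgan]
= FALSE   [complement]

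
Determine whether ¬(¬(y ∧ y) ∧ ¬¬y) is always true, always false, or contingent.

always true

¬(¬(y ∧ y) ∧ ¬¬y)
= y ∧ y ∨ ¬y   — De Morgan
= y ∨ ¬y   — idempotence
= True   — complement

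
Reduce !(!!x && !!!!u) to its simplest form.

!(!!x && !!!!u)
= !(!!x && !!u)   (double negation)
= !x || !u   (De Morgan)

!x || !u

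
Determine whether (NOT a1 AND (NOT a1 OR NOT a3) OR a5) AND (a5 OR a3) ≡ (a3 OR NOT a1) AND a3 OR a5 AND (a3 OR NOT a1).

E1: (NOT a1 AND (NOT a1 OR NOT a3) OR a5) AND (a5 OR a3)
    = (NOT a1 OR a5) AND (a5 OR a3)   (absorption)
    = NOT a1 AND a3 OR a5   (distribution)
E2: (a3 OR NOT a1) AND a3 OR a5 AND (a3 OR NOT a1)
    = (a3 OR a5) AND (a3 OR NOT a1)   (distribution)
    = a3 OR a5 AND NOT a1   (distribution)
These differ: at a1=1, a3=0, a5=1, E1 = 1 but E2 = 0.

No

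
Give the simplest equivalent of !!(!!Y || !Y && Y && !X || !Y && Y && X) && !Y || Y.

Y

!!(!!Y || !Y && Y && !X || !Y && Y && X) && !Y || Y
= !!(!!Y || !Y && Y) && !Y || Y   [distribution]
= !!!!Y && !Y || Y   [complement / identity]
= !!Y && !Y || Y   [double negation]
= Y && !Y || Y   [double negation]
= Y   [complement / identity]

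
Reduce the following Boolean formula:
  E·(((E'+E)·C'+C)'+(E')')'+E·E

E

E·(((E'+E)·C'+C)'+(E')')'+E·E
= E·((C'+C)'+(E')')'+E·E
= E·(C'+C)·E'+E·E
= E·E'+E·E
= E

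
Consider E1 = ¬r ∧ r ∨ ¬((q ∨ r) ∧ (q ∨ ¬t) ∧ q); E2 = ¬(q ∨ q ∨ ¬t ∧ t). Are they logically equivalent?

E1: ¬r ∧ r ∨ ¬((q ∨ r) ∧ (q ∨ ¬t) ∧ q)
    = ¬r ∧ r ∨ ¬((q ∨ r) ∧ q)   (absorption)
    = ¬r ∧ r ∨ ¬q   (absorption)
    = ¬q   (complement / identity)
E2: ¬(q ∨ q ∨ ¬t ∧ t)
    = ¬(q ∨ q)   (complement / identity)
    = ¬q   (idempotence)
Both reduce to ¬q, so they are equivalent.

Yes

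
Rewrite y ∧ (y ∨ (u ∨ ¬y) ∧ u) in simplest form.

y

y ∧ (y ∨ (u ∨ ¬y) ∧ u)
= y ∧ (y ∨ u)
= y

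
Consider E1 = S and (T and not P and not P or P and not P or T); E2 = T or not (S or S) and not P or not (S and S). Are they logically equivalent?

No

E1: S and (T and not P and not P or P and not P or T)
    = S and (T and not P and not P or T)   [complement / identity]
    = S and (T and not P or T)   [idempotence]
    = S and T   [absorption]
E2: T or not (S or S) and not P or not (S and S)
    = T or not (S or S) and not P or not S   [idempotence]
    = T or not S and not P or not S   [idempotence]
    = T or not S   [absorption]
These differ: at P=1, S=0, T=0, E1 = 0 but E2 = 1.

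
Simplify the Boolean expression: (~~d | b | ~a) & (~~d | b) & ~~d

(~~d | b | ~a) & (~~d | b) & ~~d
= (~~d | b) & ~~d
= ~~d
= d

d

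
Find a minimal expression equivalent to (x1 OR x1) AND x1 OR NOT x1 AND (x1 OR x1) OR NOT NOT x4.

x1 OR x4

(x1 OR x1) AND x1 OR NOT x1 AND (x1 OR x1) OR NOT NOT x4
= x1 OR x1 OR NOT NOT x4   [distribution]
= x1 OR NOT NOT x4   [idempotence]
= x1 OR x4   [double negation]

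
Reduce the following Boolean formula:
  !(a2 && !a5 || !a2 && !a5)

a5

!(a2 && !a5 || !a2 && !a5)
= !!a5   — distribution
= a5   — double negation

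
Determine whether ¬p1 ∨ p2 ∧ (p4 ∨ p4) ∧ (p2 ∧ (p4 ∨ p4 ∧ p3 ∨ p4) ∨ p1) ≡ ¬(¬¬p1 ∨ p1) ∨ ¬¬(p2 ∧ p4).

Yes

E1: ¬p1 ∨ p2 ∧ (p4 ∨ p4) ∧ (p2 ∧ (p4 ∨ p4 ∧ p3 ∨ p4) ∨ p1)
    = ¬p1 ∨ p2 ∧ (p4 ∨ p4) ∧ (p2 ∧ (p4 ∨ p4) ∨ p1)   — absorption
    = ¬p1 ∨ p2 ∧ (p4 ∨ p4)   — absorption
    = ¬p1 ∨ p2 ∧ p4   — idempotence
E2: ¬(¬¬p1 ∨ p1) ∨ ¬¬(p2 ∧ p4)
    = ¬(¬¬p1 ∨ p1) ∨ p2 ∧ p4   — double negation
    = ¬(p1 ∨ p1) ∨ p2 ∧ p4   — double negation
    = ¬p1 ∨ p2 ∧ p4   — idempotence
Both reduce to ¬p1 ∨ p2 ∧ p4, so they are equivalent.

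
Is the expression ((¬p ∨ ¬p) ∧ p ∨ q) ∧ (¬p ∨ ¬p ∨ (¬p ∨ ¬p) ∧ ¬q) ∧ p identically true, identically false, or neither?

identically false

((¬p ∨ ¬p) ∧ p ∨ q) ∧ (¬p ∨ ¬p ∨ (¬p ∨ ¬p) ∧ ¬q) ∧ p
= ((¬p ∨ ¬p) ∧ p ∨ q) ∧ (¬p ∨ ¬p) ∧ p
= (¬p ∨ ¬p) ∧ p
= ¬p ∧ p
= False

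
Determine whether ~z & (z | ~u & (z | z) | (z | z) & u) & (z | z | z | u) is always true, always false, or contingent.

always false

~z & (z | ~u & (z | z) | (z | z) & u) & (z | z | z | u)
= ~z & (z | z | z) & (z | z | z | u)
= ~z & (z | z | z)
= ~z & (z | z)
= ~z & z
= 0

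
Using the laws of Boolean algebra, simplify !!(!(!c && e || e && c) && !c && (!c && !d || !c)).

!!(!(!c && e || e && c) && !c && (!c && !d || !c))
= !!(!(!c && e || e && c) && !c && !c)   [absorption]
= !!(!(!c && e || e && c) && !c)   [idempotence]
= !(!c && e || e && c) && !c   [double negation]
= !e && !c   [distribution]

!e && !c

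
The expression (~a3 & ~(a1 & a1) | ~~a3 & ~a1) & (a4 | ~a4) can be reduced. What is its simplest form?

~a1

(~a3 & ~(a1 & a1) | ~~a3 & ~a1) & (a4 | ~a4)
= (~a3 & ~(a1 & a1) | a3 & ~a1) & (a4 | ~a4)   [double negation]
= (~a3 & ~a1 | a3 & ~a1) & (a4 | ~a4)   [idempotence]
= ~a1 & (a4 | ~a4)   [distribution]
= ~a1   [complement / identity]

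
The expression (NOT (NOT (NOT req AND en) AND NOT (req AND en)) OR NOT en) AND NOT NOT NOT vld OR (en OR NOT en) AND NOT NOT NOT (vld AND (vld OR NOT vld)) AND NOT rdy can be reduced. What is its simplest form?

NOT vld

(NOT (NOT (NOT req AND en) AND NOT (req AND en)) OR NOT en) AND NOT NOT NOT vld OR (en OR NOT en) AND NOT NOT NOT (vld AND (vld OR NOT vld)) AND NOT rdy
= (NOT req AND en OR req AND en OR NOT en) AND NOT NOT NOT vld OR (en OR NOT en) AND NOT NOT NOT (vld AND (vld OR NOT vld)) AND NOT rdy   (De Morgan)
= (NOT req AND en OR req AND en OR NOT en) AND NOT NOT NOT vld OR (en OR NOT en) AND NOT NOT NOT vld AND NOT rdy   (complement / identity)
= (en OR NOT en) AND NOT NOT NOT vld OR (en OR NOT en) AND NOT NOT NOT vld AND NOT rdy   (distribution)
= (en OR NOT en) AND NOT NOT NOT vld   (absorption)
= (en OR NOT en) AND NOT vld   (double negation)
= NOT vld   (complement / identity)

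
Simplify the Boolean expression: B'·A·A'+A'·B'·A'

B'·A'

B'·A·A'+A'·B'·A'
= (B'·A+B'·A')·A'   (distribution)
= B'·A'   (distribution)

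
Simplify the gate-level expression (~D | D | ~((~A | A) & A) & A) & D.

(~D | D | ~((~A | A) & A) & A) & D
= (~D | D | ~A & A) & D   — complement / identity
= (~D | D) & D   — complement / identity
= D   — complement / identity

D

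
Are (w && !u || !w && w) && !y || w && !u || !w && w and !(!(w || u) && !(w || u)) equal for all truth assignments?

E1: (w && !u || !w && w) && !y || w && !u || !w && w
    = w && !u || !w && w   (absorption)
    = w && !u   (complement / identity)
E2: !(!(w || u) && !(w || u))
    = !!(w || u)   (idempotence)
    = w || u   (double negation)
These differ: at u=1, w=0, y=0, E1 = 0 but E2 = 1.

No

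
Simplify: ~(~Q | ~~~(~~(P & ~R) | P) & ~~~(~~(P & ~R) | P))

~(~Q | ~~~(~~(P & ~R) | P) & ~~~(~~(P & ~R) | P))
= ~(~Q | ~~~(~~(P & ~R) | P))   — idempotence
= ~(~Q | ~~~(P & ~R | P))   — double negation
= ~(~Q | ~~~P)   — absorption
= ~(~Q | ~P)   — double negation
= Q & P   — De Morgan

Q & P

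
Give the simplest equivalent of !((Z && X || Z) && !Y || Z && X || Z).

!((Z && X || Z) && !Y || Z && X || Z)
= !(Z && X || Z)   [absorption]
= !Z   [absorption]

!Z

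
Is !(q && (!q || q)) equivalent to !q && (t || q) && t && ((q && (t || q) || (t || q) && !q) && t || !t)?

E1: !(q && (!q || q))
    = !q   [complement / identity]
E2: !q && (t || q) && t && ((q && (t || q) || (t || q) && !q) && t || !t)
    = !q && (t || q) && t && ((t || q) && t || !t)   [distribution]
    = !q && (t || q) && t   [absorption]
    = !q && t   [absorption]
These differ: at q=0, t=0, E1 = 1 but E2 = 0.

No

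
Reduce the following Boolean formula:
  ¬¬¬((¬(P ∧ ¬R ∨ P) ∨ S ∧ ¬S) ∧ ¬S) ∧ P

P

¬¬¬((¬(P ∧ ¬R ∨ P) ∨ S ∧ ¬S) ∧ ¬S) ∧ P
= ¬¬¬((¬P ∨ S ∧ ¬S) ∧ ¬S) ∧ P
= ¬¬¬(¬P ∧ ¬S) ∧ P
= ¬(¬P ∧ ¬S) ∧ P
= (P ∨ S) ∧ P
= P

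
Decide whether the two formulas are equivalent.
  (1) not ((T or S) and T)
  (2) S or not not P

No

E1: not ((T or S) and T)
    = not T   [absorption]
E2: S or not not P
    = S or P   [double negation]
These differ: at P=0, S=1, T=1, E1 = 0 but E2 = 1.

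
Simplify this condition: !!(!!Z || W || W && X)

Z || W

!!(!!Z || W || W && X)
= !!(!!Z || W)   — absorption
= !!(Z || W)   — double negation
= Z || W   — double negation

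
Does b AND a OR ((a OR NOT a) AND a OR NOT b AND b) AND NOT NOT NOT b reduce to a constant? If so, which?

no

b AND a OR ((a OR NOT a) AND a OR NOT b AND b) AND NOT NOT NOT b
= b AND a OR ((a OR NOT a) AND a OR NOT b AND b) AND NOT b   — double negation
= b AND a OR (a OR NOT b AND b) AND NOT b   — complement / identity
= b AND a OR a AND NOT b   — complement / identity
= a   — distribution
This depends on a, so it is not a constant.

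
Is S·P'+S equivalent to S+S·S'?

E1: S·P'+S
    = S   — absorption
E2: S+S·S'
    = S   — complement / identity
Both reduce to S, so they are equivalent.

Yes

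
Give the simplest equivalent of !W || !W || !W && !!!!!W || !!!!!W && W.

!W || !W || !W && !!!!!W || !!!!!W && W
= !W || !W || !!!!!W   [distribution]
= !W || !W || !!!W   [double negation]
= !W || !W || !W   [double negation]
= !W || !W   [idempotence]
= !W   [idempotence]

!W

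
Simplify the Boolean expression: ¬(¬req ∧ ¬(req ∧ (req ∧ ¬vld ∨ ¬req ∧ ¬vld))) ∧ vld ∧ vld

req ∧ vld

¬(¬req ∧ ¬(req ∧ (req ∧ ¬vld ∨ ¬req ∧ ¬vld))) ∧ vld ∧ vld
= ¬(¬req ∧ ¬(req ∧ ¬vld)) ∧ vld ∧ vld   [distribution]
= (req ∨ req ∧ ¬vld) ∧ vld ∧ vld   [De Morgan]
= (req ∨ req ∧ ¬vld) ∧ vld   [idempotence]
= req ∧ vld   [absorption]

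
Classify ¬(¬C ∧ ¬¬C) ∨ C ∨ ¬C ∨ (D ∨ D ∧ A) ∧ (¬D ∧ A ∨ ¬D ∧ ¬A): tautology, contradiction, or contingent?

tautology

¬(¬C ∧ ¬¬C) ∨ C ∨ ¬C ∨ (D ∨ D ∧ A) ∧ (¬D ∧ A ∨ ¬D ∧ ¬A)
= ¬(¬C ∧ ¬¬C) ∨ C ∨ ¬C ∨ D ∧ (¬D ∧ A ∨ ¬D ∧ ¬A)   [absorption]
= ¬(¬C ∧ ¬¬C) ∨ C ∨ ¬C ∨ D ∧ ¬D   [distribution]
= C ∨ ¬C ∨ C ∨ ¬C ∨ D ∧ ¬D   [De Morgan]
= C ∨ ¬C ∨ C ∨ ¬C   [complement / identity]
= C ∨ ¬C   [idempotence]
= True   [complement]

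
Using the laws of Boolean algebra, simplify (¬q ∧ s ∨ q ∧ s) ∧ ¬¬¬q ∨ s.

s

(¬q ∧ s ∨ q ∧ s) ∧ ¬¬¬q ∨ s
= s ∧ ¬¬¬q ∨ s   [distribution]
= s ∧ ¬q ∨ s   [double negation]
= s   [absorption]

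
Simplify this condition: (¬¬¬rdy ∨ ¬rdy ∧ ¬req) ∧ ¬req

¬rdy ∧ ¬req

(¬¬¬rdy ∨ ¬rdy ∧ ¬req) ∧ ¬req
= (¬rdy ∨ ¬rdy ∧ ¬req) ∧ ¬req   (double negation)
= ¬rdy ∧ ¬req   (absorption)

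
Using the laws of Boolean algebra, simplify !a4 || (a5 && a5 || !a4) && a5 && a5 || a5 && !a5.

!a4 || (a5 && a5 || !a4) && a5 && a5 || a5 && !a5
= !a4 || a5 && a5 || a5 && !a5   [absorption]
= !a4 || a5   [distribution]

!a4 || a5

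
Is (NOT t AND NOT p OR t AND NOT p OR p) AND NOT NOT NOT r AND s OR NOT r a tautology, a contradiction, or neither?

neither

(NOT t AND NOT p OR t AND NOT p OR p) AND NOT NOT NOT r AND s OR NOT r
= (NOT p OR p) AND NOT NOT NOT r AND s OR NOT r   — distribution
= (NOT p OR p) AND NOT r AND s OR NOT r   — double negation
= NOT r AND s OR NOT r   — complement / identity
= NOT r   — absorption
This depends on r, so it is not a constant.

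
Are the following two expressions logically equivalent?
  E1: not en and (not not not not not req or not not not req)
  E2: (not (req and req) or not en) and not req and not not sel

E1: not en and (not not not not not req or not not not req)
    = not en and (not not not req or not not not req)
    = not en and not not not req
    = not en and not req
E2: (not (req and req) or not en) and not req and not not sel
    = (not req or not en) and not req and not not sel
    = not req and not not sel
    = not req and sel
These differ: at en=0, req=0, sel=0, E1 = 1 but E2 = 0.

No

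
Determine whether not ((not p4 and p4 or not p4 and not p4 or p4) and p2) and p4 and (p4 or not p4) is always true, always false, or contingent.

not ((not p4 and p4 or not p4 and not p4 or p4) and p2) and p4 and (p4 or not p4)
= not ((not p4 or p4) and p2) and p4 and (p4 or not p4)   (distribution)
= not p2 and p4 and (p4 or not p4)   (complement / identity)
= not p2 and p4   (complement / identity)
This depends on p2, p4, so it is not a constant.

contingent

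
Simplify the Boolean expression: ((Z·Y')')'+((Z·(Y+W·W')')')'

Z·Y'

((Z·Y')')'+((Z·(Y+W·W')')')'
= ((Z·Y')')'+((Z·Y')')'   (complement / identity)
= ((Z·Y')')'   (idempotence)
= Z·Y'   (double negation)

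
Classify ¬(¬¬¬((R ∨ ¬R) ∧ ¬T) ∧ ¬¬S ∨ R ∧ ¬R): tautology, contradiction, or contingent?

¬(¬¬¬((R ∨ ¬R) ∧ ¬T) ∧ ¬¬S ∨ R ∧ ¬R)
= ¬(¬¬¬((R ∨ ¬R) ∧ ¬T) ∧ ¬¬S)   [complement / identity]
= ¬¬((R ∨ ¬R) ∧ ¬T) ∨ ¬S   [De Morgan]
= ¬¬¬T ∨ ¬S   [complement / identity]
= ¬T ∨ ¬S   [double negation]
This depends on S, T, so it is not a constant.

contingent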